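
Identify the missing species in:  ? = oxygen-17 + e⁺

Conserve mass number: A = 17 + 0, so A = 17.
Conserve atomic number: Z = 8 + 1, so Z = 9.
Z = 9 is fluorine, so the species is fluorine-17.

F-17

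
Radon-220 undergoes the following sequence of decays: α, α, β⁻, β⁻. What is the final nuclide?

Po-212

Start: (A, Z) = (220, 86).
After α: (216, 84).
After α: (212, 82).
After β⁻: (212, 83).
After β⁻: (212, 84).
Z = 84 is polonium.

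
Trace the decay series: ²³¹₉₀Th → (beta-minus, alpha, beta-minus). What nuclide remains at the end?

Th-227

Start: (A, Z) = (231, 90).
After β⁻: (231, 91).
After α: (227, 89).
After β⁻: (227, 90).
Z = 90 is thorium.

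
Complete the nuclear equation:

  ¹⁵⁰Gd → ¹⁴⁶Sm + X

Conserve mass number: 150 = 146 + A, so A = 4.
Conserve atomic number: 64 = 62 + Z, so Z = 2.
A = 4 and Z = 2 is ⁴He — an alpha particle.

alpha particle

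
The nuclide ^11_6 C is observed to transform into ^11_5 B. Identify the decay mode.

ΔA = 11 − 11 = 0; ΔZ = 5 − 6 = -1.
A is unchanged and Z drops by 1 — a proton has become a neutron (β⁺ emission or electron capture).

beta-plus decay or electron capture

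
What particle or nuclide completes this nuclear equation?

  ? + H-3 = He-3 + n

Conserve mass number: A + 3 = 3 + 1, so A = 1.
Conserve atomic number: Z + 1 = 2 + 0, so Z = 1.
A = 1 and Z = 1 is H-1 — a proton.

proton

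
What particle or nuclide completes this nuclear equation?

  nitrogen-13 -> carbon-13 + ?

Conserve mass number: 13 = 13 + A, so A = 0.
Conserve atomic number: 7 = 6 + Z, so Z = 1.
A = 0 and Z = 1 is e⁺ — a positron.

positron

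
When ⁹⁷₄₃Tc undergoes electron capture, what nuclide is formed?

Mo-97

Electron capture: mass number changes by +0, atomic number by -1.
A: 97 = 97; Z: 43 − 1 = 42.
Z = 42 is molybdenum, so the daughter is ⁹⁷₄₂Mo.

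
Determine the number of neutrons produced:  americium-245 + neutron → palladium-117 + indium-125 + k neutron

Conserve mass number: 246 = 117 + 125 + k, so k = 246 − 242 = 4.
Check atomic number: 95 = 46 + 49 + 0 = 95. ✓

4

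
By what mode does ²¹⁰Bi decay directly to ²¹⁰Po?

ΔA = 210 − 210 = 0; ΔZ = 84 − 83 = +1.
A is unchanged and Z rises by 1 — a neutron has become a proton (β⁻ decay).

beta-minus decay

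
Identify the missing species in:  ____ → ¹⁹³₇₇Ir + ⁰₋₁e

Conserve mass number: A = 193 + 0, so A = 193.
Conserve atomic number: Z = 77 − 1, so Z = 76.
Z = 76 is osmium, so the species is ¹⁹³₇₆Os.

Os-193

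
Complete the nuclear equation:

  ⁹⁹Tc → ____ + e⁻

Conserve mass number: 99 = A + 0, so A = 99.
Conserve atomic number: 43 = Z − 1, so Z = 44.
Z = 44 is ruthenium, so the species is ⁹⁹Ru.

Ru-99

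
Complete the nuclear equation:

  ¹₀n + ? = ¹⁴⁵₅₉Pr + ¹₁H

Conserve mass number: 1 + A = 145 + 1, so A = 145.
Conserve atomic number: 0 + Z = 59 + 1, so Z = 60.
Z = 60 is neodymium, so the species is ¹⁴⁵₆₀Nd.

Nd-145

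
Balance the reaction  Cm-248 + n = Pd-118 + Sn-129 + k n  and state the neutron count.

2

Conserve mass number: 249 = 118 + 129 + k, so k = 249 − 247 = 2.
Check atomic number: 96 = 46 + 50 + 0 = 96. ✓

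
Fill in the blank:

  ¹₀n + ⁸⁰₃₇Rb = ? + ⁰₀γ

Conserve mass number: 1 + 80 = A + 0, so A = 81.
Conserve atomic number: 0 + 37 = Z + 0, so Z = 37.
Z = 37 is rubidium, so the species is ⁸¹₃₇Rb.

Rb-81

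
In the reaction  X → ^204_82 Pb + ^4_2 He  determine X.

Po-208

Conserve mass number: A = 204 + 4, so A = 208.
Conserve atomic number: Z = 82 + 2, so Z = 84.
Z = 84 is polonium, so the species is ^208_84 Po.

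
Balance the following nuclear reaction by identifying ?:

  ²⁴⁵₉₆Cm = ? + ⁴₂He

Pu-241

Conserve mass number: 245 = A + 4, so A = 241.
Conserve atomic number: 96 = Z + 2, so Z = 94.
Z = 94 is plutonium, so the species is ²⁴¹₉₄Pu.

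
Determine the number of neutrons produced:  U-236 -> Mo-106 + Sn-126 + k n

Conserve mass number: 236 = 106 + 126 + k, so k = 236 − 232 = 4.
Check atomic number: 92 = 42 + 50 + 0 = 92. ✓

4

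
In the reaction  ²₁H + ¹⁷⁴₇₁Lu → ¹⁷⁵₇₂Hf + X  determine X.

Conserve mass number: 2 + 174 = 175 + A, so A = 1.
Conserve atomic number: 1 + 71 = 72 + Z, so Z = 0.
A = 1 and Z = 0 is ¹₀n — a neutron.

neutron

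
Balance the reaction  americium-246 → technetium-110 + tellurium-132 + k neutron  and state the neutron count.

4

Conserve mass number: 246 = 110 + 132 + k, so k = 246 − 242 = 4.
Check atomic number: 95 = 43 + 52 + 0 = 95. ✓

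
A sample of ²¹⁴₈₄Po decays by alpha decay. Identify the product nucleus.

Pb-210

Alpha decay: mass number changes by -4, atomic number by -2.
A: 214 − 4 = 210; Z: 84 − 2 = 82.
Z = 82 is lead, so the daughter is ²¹⁰₈₂Pb.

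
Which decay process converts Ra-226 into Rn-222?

ΔA = 222 − 226 = -4; ΔZ = 86 − 88 = -2.
A drops by 4 and Z drops by 2 — the signature of alpha emission.

alpha decay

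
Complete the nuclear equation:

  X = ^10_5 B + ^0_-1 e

Conserve mass number: A = 10 + 0, so A = 10.
Conserve atomic number: Z = 5 − 1, so Z = 4.
Z = 4 is beryllium, so the species is ^10_4 Be.

Be-10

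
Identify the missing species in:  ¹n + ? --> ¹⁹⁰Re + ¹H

Os-190

Conserve mass number: 1 + A = 190 + 1, so A = 190.
Conserve atomic number: 0 + Z = 75 + 1, so Z = 76.
Z = 76 is osmium, so the species is ¹⁹⁰Os.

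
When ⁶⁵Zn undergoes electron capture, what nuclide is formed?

Electron capture: mass number changes by +0, atomic number by -1.
A: 65 = 65; Z: 30 − 1 = 29.
Z = 29 is copper, so the daughter is ⁶⁵Cu.

Cu-65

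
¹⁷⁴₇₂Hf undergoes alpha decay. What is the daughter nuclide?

Alpha decay: mass number changes by -4, atomic number by -2.
A: 174 − 4 = 170; Z: 72 − 2 = 70.
Z = 70 is ytterbium, so the daughter is ¹⁷⁰₇₀Yb.

Yb-170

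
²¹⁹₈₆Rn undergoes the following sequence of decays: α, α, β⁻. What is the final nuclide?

Start: (A, Z) = (219, 86).
After α: (215, 84).
After α: (211, 82).
After β⁻: (211, 83).
Z = 83 is bismuth.

Bi-211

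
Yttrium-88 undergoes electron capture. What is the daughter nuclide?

Electron capture: mass number changes by +0, atomic number by -1.
A: 88 = 88; Z: 39 − 1 = 38.
Z = 38 is strontium, so the daughter is strontium-88.

Sr-88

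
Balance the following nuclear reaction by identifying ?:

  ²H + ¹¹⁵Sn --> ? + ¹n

Sb-116

Conserve mass number: 2 + 115 = A + 1, so A = 116.
Conserve atomic number: 1 + 50 = Z + 0, so Z = 51.
Z = 51 is antimony, so the species is ¹¹⁶Sb.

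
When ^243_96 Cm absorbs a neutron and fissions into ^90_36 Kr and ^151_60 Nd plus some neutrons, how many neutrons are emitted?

Conserve mass number: 244 = 90 + 151 + k, so k = 244 − 241 = 3.
Check atomic number: 96 = 36 + 60 + 0 = 96. ✓

3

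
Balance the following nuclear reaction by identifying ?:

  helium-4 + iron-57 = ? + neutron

Ni-60

Conserve mass number: 4 + 57 = A + 1, so A = 60.
Conserve atomic number: 2 + 26 = Z + 0, so Z = 28.
Z = 28 is nickel, so the species is nickel-60.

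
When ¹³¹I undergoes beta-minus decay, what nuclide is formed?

Xe-131

Beta-minus decay: mass number changes by +0, atomic number by +1.
A: 131 = 131; Z: 53 + 1 = 54.
Z = 54 is xenon, so the daughter is ¹³¹Xe.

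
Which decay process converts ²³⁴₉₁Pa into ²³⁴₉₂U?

ΔA = 234 − 234 = 0; ΔZ = 92 − 91 = +1.
A is unchanged and Z rises by 1 — a neutron has become a proton (β⁻ decay).

beta-minus decay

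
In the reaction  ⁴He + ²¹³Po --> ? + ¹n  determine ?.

Conserve mass number: 4 + 213 = A + 1, so A = 216.
Conserve atomic number: 2 + 84 = Z + 0, so Z = 86.
Z = 86 is radon, so the species is ²¹⁶Rn.

Rn-216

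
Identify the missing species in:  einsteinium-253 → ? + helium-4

Conserve mass number: 253 = A + 4, so A = 249.
Conserve atomic number: 99 = Z + 2, so Z = 97.
Z = 97 is berkelium, so the species is berkelium-249.

Bk-249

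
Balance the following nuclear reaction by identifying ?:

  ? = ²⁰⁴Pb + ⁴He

Conserve mass number: A = 204 + 4, so A = 208.
Conserve atomic number: Z = 82 + 2, so Z = 84.
Z = 84 is polonium, so the species is ²⁰⁸Po.

Po-208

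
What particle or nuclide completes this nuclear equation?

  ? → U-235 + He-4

Pu-239

Conserve mass number: A = 235 + 4, so A = 239.
Conserve atomic number: Z = 92 + 2, so Z = 94.
Z = 94 is plutonium, so the species is Pu-239.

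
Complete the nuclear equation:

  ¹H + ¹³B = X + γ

Conserve mass number: 1 + 13 = A + 0, so A = 14.
Conserve atomic number: 1 + 5 = Z + 0, so Z = 6.
Z = 6 is carbon, so the species is ¹⁴C.

C-14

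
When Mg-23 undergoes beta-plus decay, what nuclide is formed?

Na-23

Beta-plus decay: mass number changes by +0, atomic number by -1.
A: 23 = 23; Z: 12 − 1 = 11.
Z = 11 is sodium, so the daughter is Na-23.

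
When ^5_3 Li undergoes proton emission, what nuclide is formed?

Proton emission: mass number changes by -1, atomic number by -1.
A: 5 − 1 = 4; Z: 3 − 1 = 2.
Z = 2 is helium, so the daughter is ^4_2 He.

He-4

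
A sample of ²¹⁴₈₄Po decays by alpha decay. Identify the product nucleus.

Alpha decay: mass number changes by -4, atomic number by -2.
A: 214 − 4 = 210; Z: 84 − 2 = 82.
Z = 82 is lead, so the daughter is ²¹⁰₈₂Pb.

Pb-210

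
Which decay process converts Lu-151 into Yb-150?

ΔA = 150 − 151 = -1; ΔZ = 70 − 71 = -1.
A drops by 1 and Z drops by 1 — a proton was emitted.

proton emission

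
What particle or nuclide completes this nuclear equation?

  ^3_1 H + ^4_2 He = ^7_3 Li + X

Conserve mass number: 3 + 4 = 7 + A, so A = 0.
Conserve atomic number: 1 + 2 = 3 + Z, so Z = 0.
A = 0 and Z = 0 is ^0_0 γ — a gamma ray.

gamma ray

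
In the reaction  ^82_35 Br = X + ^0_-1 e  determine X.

Conserve mass number: 82 = A + 0, so A = 82.
Conserve atomic number: 35 = Z − 1, so Z = 36.
Z = 36 is krypton, so the species is ^82_36 Kr.

Kr-82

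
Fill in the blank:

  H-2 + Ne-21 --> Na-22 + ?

neutron

Conserve mass number: 2 + 21 = 22 + A, so A = 1.
Conserve atomic number: 1 + 10 = 11 + Z, so Z = 0.
A = 1 and Z = 0 is n — a neutron.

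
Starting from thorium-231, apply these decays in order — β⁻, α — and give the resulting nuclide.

Start: (A, Z) = (231, 90).
After β⁻: (231, 91).
After α: (227, 89).
Z = 89 is actinium.

Ac-227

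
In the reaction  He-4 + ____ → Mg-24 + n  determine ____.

Ne-21

Conserve mass number: 4 + A = 24 + 1, so A = 21.
Conserve atomic number: 2 + Z = 12 + 0, so Z = 10.
Z = 10 is neon, so the species is Ne-21.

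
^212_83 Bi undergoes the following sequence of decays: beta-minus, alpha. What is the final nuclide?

Start: (A, Z) = (212, 83).
After β⁻: (212, 84).
After α: (208, 82).
Z = 82 is lead.

Pb-208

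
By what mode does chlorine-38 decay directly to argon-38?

beta-minus decay

ΔA = 38 − 38 = 0; ΔZ = 18 − 17 = +1.
A is unchanged and Z rises by 1 — a neutron has become a proton (β⁻ decay).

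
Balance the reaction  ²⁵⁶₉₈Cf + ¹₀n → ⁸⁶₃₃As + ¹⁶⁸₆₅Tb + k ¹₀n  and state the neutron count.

3

Conserve mass number: 257 = 86 + 168 + k, so k = 257 − 254 = 3.
Check atomic number: 98 = 33 + 65 + 0 = 98. ✓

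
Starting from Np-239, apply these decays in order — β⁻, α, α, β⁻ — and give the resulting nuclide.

Start: (A, Z) = (239, 93).
After β⁻: (239, 94).
After α: (235, 92).
After α: (231, 90).
After β⁻: (231, 91).
Z = 91 is protactinium.

Pa-231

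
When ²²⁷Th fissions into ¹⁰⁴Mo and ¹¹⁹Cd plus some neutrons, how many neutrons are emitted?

Conserve mass number: 227 = 104 + 119 + k, so k = 227 − 223 = 4.
Check atomic number: 90 = 42 + 48 + 0 = 90. ✓

4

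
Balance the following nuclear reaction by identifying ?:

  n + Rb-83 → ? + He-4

Br-80

Conserve mass number: 1 + 83 = A + 4, so A = 80.
Conserve atomic number: 0 + 37 = Z + 2, so Z = 35.
Z = 35 is bromine, so the species is Br-80.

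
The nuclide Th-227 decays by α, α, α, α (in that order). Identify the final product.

Pb-211

Start: (A, Z) = (227, 90).
After α: (223, 88).
After α: (219, 86).
After α: (215, 84).
After α: (211, 82).
Z = 82 is lead.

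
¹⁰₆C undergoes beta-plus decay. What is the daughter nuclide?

Beta-plus decay: mass number changes by +0, atomic number by -1.
A: 10 = 10; Z: 6 − 1 = 5.
Z = 5 is boron, so the daughter is ¹⁰₅B.

B-10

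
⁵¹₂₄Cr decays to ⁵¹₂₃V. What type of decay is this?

beta-plus decay or electron capture

ΔA = 51 − 51 = 0; ΔZ = 23 − 24 = -1.
A is unchanged and Z drops by 1 — a proton has become a neutron (β⁺ emission or electron capture).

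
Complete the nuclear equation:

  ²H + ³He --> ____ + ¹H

Conserve mass number: 2 + 3 = A + 1, so A = 4.
Conserve atomic number: 1 + 2 = Z + 1, so Z = 2.
A = 4 and Z = 2 is ⁴He — an alpha particle.

He-4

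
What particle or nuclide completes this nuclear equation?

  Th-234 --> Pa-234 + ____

beta-minus particle

Conserve mass number: 234 = 234 + A, so A = 0.
Conserve atomic number: 90 = 91 + Z, so Z = -1.
A = 0 and Z = -1 is e⁻ — a beta-minus particle.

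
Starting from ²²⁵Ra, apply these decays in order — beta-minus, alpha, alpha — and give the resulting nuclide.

Start: (A, Z) = (225, 88).
After β⁻: (225, 89).
After α: (221, 87).
After α: (217, 85).
Z = 85 is astatine.

At-217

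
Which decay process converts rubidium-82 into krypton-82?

beta-plus decay or electron capture

ΔA = 82 − 82 = 0; ΔZ = 36 − 37 = -1.
A is unchanged and Z drops by 1 — a proton has become a neutron (β⁺ emission or electron capture).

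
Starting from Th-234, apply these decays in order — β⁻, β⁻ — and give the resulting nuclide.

U-234

Start: (A, Z) = (234, 90).
After β⁻: (234, 91).
After β⁻: (234, 92).
Z = 92 is uranium.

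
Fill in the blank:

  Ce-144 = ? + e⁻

Pr-144

Conserve mass number: 144 = A + 0, so A = 144.
Conserve atomic number: 58 = Z − 1, so Z = 59.
Z = 59 is praseodymium, so the species is Pr-144.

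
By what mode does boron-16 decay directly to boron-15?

neutron emission

ΔA = 15 − 16 = -1; ΔZ = 5 − 5 = +0.
A drops by 1 with Z unchanged — a neutron was emitted.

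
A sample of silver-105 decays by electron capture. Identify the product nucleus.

Electron capture: mass number changes by +0, atomic number by -1.
A: 105 = 105; Z: 47 − 1 = 46.
Z = 46 is palladium, so the daughter is palladium-105.

Pd-105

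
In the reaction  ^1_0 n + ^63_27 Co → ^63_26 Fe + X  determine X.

Conserve mass number: 1 + 63 = 63 + A, so A = 1.
Conserve atomic number: 0 + 27 = 26 + Z, so Z = 1.
A = 1 and Z = 1 is ^1_1 H — a proton.

proton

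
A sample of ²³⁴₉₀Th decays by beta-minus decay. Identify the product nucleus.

Pa-234

Beta-minus decay: mass number changes by +0, atomic number by +1.
A: 234 = 234; Z: 90 + 1 = 91.
Z = 91 is protactinium, so the daughter is ²³⁴₉₁Pa.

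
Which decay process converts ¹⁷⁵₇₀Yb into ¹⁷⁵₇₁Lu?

ΔA = 175 − 175 = 0; ΔZ = 71 − 70 = +1.
A is unchanged and Z rises by 1 — a neutron has become a proton (β⁻ decay).

beta-minus decay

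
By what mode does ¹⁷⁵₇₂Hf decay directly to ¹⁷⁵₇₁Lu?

ΔA = 175 − 175 = 0; ΔZ = 71 − 72 = -1.
A is unchanged and Z drops by 1 — a proton has become a neutron (β⁺ emission or electron capture).

beta-plus decay or electron capture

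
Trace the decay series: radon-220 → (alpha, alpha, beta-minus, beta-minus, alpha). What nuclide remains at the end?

Start: (A, Z) = (220, 86).
After α: (216, 84).
After α: (212, 82).
After β⁻: (212, 83).
After β⁻: (212, 84).
After α: (208, 82).
Z = 82 is lead.

Pb-208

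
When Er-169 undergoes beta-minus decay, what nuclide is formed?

Beta-minus decay: mass number changes by +0, atomic number by +1.
A: 169 = 169; Z: 68 + 1 = 69.
Z = 69 is thulium, so the daughter is Tm-169.

Tm-169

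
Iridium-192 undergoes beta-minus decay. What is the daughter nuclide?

Pt-192

Beta-minus decay: mass number changes by +0, atomic number by +1.
A: 192 = 192; Z: 77 + 1 = 78.
Z = 78 is platinum, so the daughter is platinum-192.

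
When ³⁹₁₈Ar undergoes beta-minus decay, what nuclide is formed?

Beta-minus decay: mass number changes by +0, atomic number by +1.
A: 39 = 39; Z: 18 + 1 = 19.
Z = 19 is potassium, so the daughter is ³⁹₁₉K.

K-39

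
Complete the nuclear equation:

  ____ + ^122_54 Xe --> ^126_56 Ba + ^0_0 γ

alpha particle

Conserve mass number: A + 122 = 126 + 0, so A = 4.
Conserve atomic number: Z + 54 = 56 + 0, so Z = 2.
A = 4 and Z = 2 is ^4_2 He — an alpha particle.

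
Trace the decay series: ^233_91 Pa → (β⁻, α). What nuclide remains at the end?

Th-229

Start: (A, Z) = (233, 91).
After β⁻: (233, 92).
After α: (229, 90).
Z = 90 is thorium.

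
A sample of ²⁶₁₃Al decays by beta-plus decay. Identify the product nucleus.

Beta-plus decay: mass number changes by +0, atomic number by -1.
A: 26 = 26; Z: 13 − 1 = 12.
Z = 12 is magnesium, so the daughter is ²⁶₁₂Mg.

Mg-26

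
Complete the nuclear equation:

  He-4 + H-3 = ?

Conserve mass number: 4 + 3 = A, so A = 7.
Conserve atomic number: 2 + 1 = Z, so Z = 3.
Z = 3 is lithium, so the species is Li-7.

Li-7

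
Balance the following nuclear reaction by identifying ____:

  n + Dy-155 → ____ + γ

Dy-156

Conserve mass number: 1 + 155 = A + 0, so A = 156.
Conserve atomic number: 0 + 66 = Z + 0, so Z = 66.
Z = 66 is dysprosium, so the species is Dy-156.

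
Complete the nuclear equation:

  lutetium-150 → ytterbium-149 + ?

proton

Conserve mass number: 150 = 149 + A, so A = 1.
Conserve atomic number: 71 = 70 + Z, so Z = 1.
A = 1 and Z = 1 is hydrogen-1 — a proton.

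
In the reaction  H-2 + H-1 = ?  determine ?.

He-3

Conserve mass number: 2 + 1 = A, so A = 3.
Conserve atomic number: 1 + 1 = Z, so Z = 2.
Z = 2 is helium, so the species is He-3.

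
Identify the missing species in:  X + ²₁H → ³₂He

Conserve mass number: A + 2 = 3, so A = 1.
Conserve atomic number: Z + 1 = 2, so Z = 1.
A = 1 and Z = 1 is ¹₁H — a proton.

proton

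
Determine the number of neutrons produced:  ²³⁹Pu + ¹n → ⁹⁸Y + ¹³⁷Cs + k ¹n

Conserve mass number: 240 = 98 + 137 + k, so k = 240 − 235 = 5.
Check atomic number: 94 = 39 + 55 + 0 = 94. ✓

5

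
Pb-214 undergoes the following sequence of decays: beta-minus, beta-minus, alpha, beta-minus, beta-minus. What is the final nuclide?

Start: (A, Z) = (214, 82).
After β⁻: (214, 83).
After β⁻: (214, 84).
After α: (210, 82).
After β⁻: (210, 83).
After β⁻: (210, 84).
Z = 84 is polonium.

Po-210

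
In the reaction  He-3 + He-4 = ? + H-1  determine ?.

Li-6

Conserve mass number: 3 + 4 = A + 1, so A = 6.
Conserve atomic number: 2 + 2 = Z + 1, so Z = 3.
Z = 3 is lithium, so the species is Li-6.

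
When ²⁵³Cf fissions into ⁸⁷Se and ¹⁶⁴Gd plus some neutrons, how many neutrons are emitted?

Conserve mass number: 253 = 87 + 164 + k, so k = 253 − 251 = 2.
Check atomic number: 98 = 34 + 64 + 0 = 98. ✓

2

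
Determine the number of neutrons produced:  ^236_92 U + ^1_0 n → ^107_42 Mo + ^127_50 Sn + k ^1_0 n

3

Conserve mass number: 237 = 107 + 127 + k, so k = 237 − 234 = 3.
Check atomic number: 92 = 42 + 50 + 0 = 92. ✓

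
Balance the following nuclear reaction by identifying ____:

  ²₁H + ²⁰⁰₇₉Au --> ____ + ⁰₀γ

Conserve mass number: 2 + 200 = A + 0, so A = 202.
Conserve atomic number: 1 + 79 = Z + 0, so Z = 80.
Z = 80 is mercury, so the species is ²⁰²₈₀Hg.

Hg-202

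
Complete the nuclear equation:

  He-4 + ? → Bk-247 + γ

Am-243

Conserve mass number: 4 + A = 247 + 0, so A = 243.
Conserve atomic number: 2 + Z = 97 + 0, so Z = 95.
Z = 95 is americium, so the species is Am-243.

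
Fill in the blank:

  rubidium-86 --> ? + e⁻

Conserve mass number: 86 = A + 0, so A = 86.
Conserve atomic number: 37 = Z − 1, so Z = 38.
Z = 38 is strontium, so the species is strontium-86.

Sr-86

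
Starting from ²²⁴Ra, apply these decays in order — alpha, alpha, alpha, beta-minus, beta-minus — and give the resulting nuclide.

Po-212

Start: (A, Z) = (224, 88).
After α: (220, 86).
After α: (216, 84).
After α: (212, 82).
After β⁻: (212, 83).
After β⁻: (212, 84).
Z = 84 is polonium.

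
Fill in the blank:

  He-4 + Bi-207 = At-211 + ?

Conserve mass number: 4 + 207 = 211 + A, so A = 0.
Conserve atomic number: 2 + 83 = 85 + Z, so Z = 0.
A = 0 and Z = 0 is γ — a gamma ray.

gamma ray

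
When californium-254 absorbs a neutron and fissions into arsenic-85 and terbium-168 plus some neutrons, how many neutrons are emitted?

2

Conserve mass number: 255 = 85 + 168 + k, so k = 255 − 253 = 2.
Check atomic number: 98 = 33 + 65 + 0 = 98. ✓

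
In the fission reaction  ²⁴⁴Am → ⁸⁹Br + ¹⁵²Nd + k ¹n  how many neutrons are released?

3

Conserve mass number: 244 = 89 + 152 + k, so k = 244 − 241 = 3.
Check atomic number: 95 = 35 + 60 + 0 = 95. ✓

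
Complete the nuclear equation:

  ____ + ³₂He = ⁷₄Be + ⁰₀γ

alpha particle

Conserve mass number: A + 3 = 7 + 0, so A = 4.
Conserve atomic number: Z + 2 = 4 + 0, so Z = 2.
A = 4 and Z = 2 is ⁴₂He — an alpha particle.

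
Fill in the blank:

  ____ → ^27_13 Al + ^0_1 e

Conserve mass number: A = 27 + 0, so A = 27.
Conserve atomic number: Z = 13 + 1, so Z = 14.
Z = 14 is silicon, so the species is ^27_14 Si.

Si-27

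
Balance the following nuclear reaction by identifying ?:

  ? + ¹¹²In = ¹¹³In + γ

neutron

Conserve mass number: A + 112 = 113 + 0, so A = 1.
Conserve atomic number: Z + 49 = 49 + 0, so Z = 0.
A = 1 and Z = 0 is ¹n — a neutron.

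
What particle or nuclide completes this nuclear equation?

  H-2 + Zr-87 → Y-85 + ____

alpha particle

Conserve mass number: 2 + 87 = 85 + A, so A = 4.
Conserve atomic number: 1 + 40 = 39 + Z, so Z = 2.
A = 4 and Z = 2 is He-4 — an alpha particle.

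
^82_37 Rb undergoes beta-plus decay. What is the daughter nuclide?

Beta-plus decay: mass number changes by +0, atomic number by -1.
A: 82 = 82; Z: 37 − 1 = 36.
Z = 36 is krypton, so the daughter is ^82_36 Kr.

Kr-82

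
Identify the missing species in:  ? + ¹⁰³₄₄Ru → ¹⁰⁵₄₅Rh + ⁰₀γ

deuteron

Conserve mass number: A + 103 = 105 + 0, so A = 2.
Conserve atomic number: Z + 44 = 45 + 0, so Z = 1.
A = 2 and Z = 1 is ²₁H — a deuteron.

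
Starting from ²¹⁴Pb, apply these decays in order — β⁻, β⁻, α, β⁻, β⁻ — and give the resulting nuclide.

Start: (A, Z) = (214, 82).
After β⁻: (214, 83).
After β⁻: (214, 84).
After α: (210, 82).
After β⁻: (210, 83).
After β⁻: (210, 84).
Z = 84 is polonium.

Po-210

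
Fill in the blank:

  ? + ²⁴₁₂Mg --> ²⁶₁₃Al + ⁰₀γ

deuteron

Conserve mass number: A + 24 = 26 + 0, so A = 2.
Conserve atomic number: Z + 12 = 13 + 0, so Z = 1.
A = 2 and Z = 1 is ²₁H — a deuteron.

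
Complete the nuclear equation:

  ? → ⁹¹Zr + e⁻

Conserve mass number: A = 91 + 0, so A = 91.
Conserve atomic number: Z = 40 − 1, so Z = 39.
Z = 39 is yttrium, so the species is ⁹¹Y.

Y-91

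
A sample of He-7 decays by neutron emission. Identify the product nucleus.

He-6

Neutron emission: mass number changes by -1, atomic number by +0.
A: 7 − 1 = 6; Z: 2 = 2.
Z = 2 is helium, so the daughter is He-6.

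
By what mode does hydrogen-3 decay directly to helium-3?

beta-minus decay

ΔA = 3 − 3 = 0; ΔZ = 2 − 1 = +1.
A is unchanged and Z rises by 1 — a neutron has become a proton (β⁻ decay).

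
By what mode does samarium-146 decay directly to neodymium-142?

ΔA = 142 − 146 = -4; ΔZ = 60 − 62 = -2.
A drops by 4 and Z drops by 2 — the signature of alpha emission.

alpha decay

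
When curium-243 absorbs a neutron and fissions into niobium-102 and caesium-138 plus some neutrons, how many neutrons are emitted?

4

Conserve mass number: 244 = 102 + 138 + k, so k = 244 − 240 = 4.
Check atomic number: 96 = 41 + 55 + 0 = 96. ✓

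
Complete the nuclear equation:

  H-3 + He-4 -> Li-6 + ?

neutron

Conserve mass number: 3 + 4 = 6 + A, so A = 1.
Conserve atomic number: 1 + 2 = 3 + Z, so Z = 0.
A = 1 and Z = 0 is n — a neutron.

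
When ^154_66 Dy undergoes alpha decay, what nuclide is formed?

Gd-150

Alpha decay: mass number changes by -4, atomic number by -2.
A: 154 − 4 = 150; Z: 66 − 2 = 64.
Z = 64 is gadolinium, so the daughter is ^150_64 Gd.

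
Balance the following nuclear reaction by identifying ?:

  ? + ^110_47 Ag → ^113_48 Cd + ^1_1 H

alpha particle

Conserve mass number: A + 110 = 113 + 1, so A = 4.
Conserve atomic number: Z + 47 = 48 + 1, so Z = 2.
A = 4 and Z = 2 is ^4_2 He — an alpha particle.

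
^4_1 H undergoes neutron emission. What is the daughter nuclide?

Neutron emission: mass number changes by -1, atomic number by +0.
A: 4 − 1 = 3; Z: 1 = 1.
Z = 1 is hydrogen, so the daughter is ^3_1 H.

H-3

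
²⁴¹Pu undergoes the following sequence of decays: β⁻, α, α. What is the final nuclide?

Pa-233

Start: (A, Z) = (241, 94).
After β⁻: (241, 95).
After α: (237, 93).
After α: (233, 91).
Z = 91 is protactinium.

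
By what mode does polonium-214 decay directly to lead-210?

ΔA = 210 − 214 = -4; ΔZ = 82 − 84 = -2.
A drops by 4 and Z drops by 2 — the signature of alpha emission.

alpha decay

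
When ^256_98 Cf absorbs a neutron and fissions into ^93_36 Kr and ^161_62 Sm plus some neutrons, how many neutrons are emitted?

3

Conserve mass number: 257 = 93 + 161 + k, so k = 257 − 254 = 3.
Check atomic number: 98 = 36 + 62 + 0 = 98. ✓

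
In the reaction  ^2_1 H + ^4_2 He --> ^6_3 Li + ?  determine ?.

Conserve mass number: 2 + 4 = 6 + A, so A = 0.
Conserve atomic number: 1 + 2 = 3 + Z, so Z = 0.
A = 0 and Z = 0 is ^0_0 γ — a gamma ray.

gamma ray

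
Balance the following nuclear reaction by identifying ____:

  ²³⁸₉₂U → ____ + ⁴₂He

Th-234

Conserve mass number: 238 = A + 4, so A = 234.
Conserve atomic number: 92 = Z + 2, so Z = 90.
Z = 90 is thorium, so the species is ²³⁴₉₀Th.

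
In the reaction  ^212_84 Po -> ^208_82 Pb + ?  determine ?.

alpha particle

Conserve mass number: 212 = 208 + A, so A = 4.
Conserve atomic number: 84 = 82 + Z, so Z = 2.
A = 4 and Z = 2 is ^4_2 He — an alpha particle.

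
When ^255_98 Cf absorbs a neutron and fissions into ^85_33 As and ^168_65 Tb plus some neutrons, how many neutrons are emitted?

Conserve mass number: 256 = 85 + 168 + k, so k = 256 − 253 = 3.
Check atomic number: 98 = 33 + 65 + 0 = 98. ✓

3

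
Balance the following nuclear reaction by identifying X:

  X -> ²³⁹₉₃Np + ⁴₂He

Conserve mass number: A = 239 + 4, so A = 243.
Conserve atomic number: Z = 93 + 2, so Z = 95.
Z = 95 is americium, so the species is ²⁴³₉₅Am.

Am-243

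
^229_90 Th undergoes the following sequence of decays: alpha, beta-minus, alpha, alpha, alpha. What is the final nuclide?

Bi-213

Start: (A, Z) = (229, 90).
After α: (225, 88).
After β⁻: (225, 89).
After α: (221, 87).
After α: (217, 85).
After α: (213, 83).
Z = 83 is bismuth.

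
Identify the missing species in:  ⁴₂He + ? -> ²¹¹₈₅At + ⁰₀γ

Conserve mass number: 4 + A = 211 + 0, so A = 207.
Conserve atomic number: 2 + Z = 85 + 0, so Z = 83.
Z = 83 is bismuth, so the species is ²⁰⁷₈₃Bi.

Bi-207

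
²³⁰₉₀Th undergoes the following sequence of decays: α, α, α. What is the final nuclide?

Po-218

Start: (A, Z) = (230, 90).
After α: (226, 88).
After α: (222, 86).
After α: (218, 84).
Z = 84 is polonium.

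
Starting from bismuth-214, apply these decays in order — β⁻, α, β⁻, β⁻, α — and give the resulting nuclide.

Pb-206

Start: (A, Z) = (214, 83).
After β⁻: (214, 84).
After α: (210, 82).
After β⁻: (210, 83).
After β⁻: (210, 84).
After α: (206, 82).
Z = 82 is lead.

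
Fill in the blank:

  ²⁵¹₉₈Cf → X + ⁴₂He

Conserve mass number: 251 = A + 4, so A = 247.
Conserve atomic number: 98 = Z + 2, so Z = 96.
Z = 96 is curium, so the species is ²⁴⁷₉₆Cm.

Cm-247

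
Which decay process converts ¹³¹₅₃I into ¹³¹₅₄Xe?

beta-minus decay

ΔA = 131 − 131 = 0; ΔZ = 54 − 53 = +1.
A is unchanged and Z rises by 1 — a neutron has become a proton (β⁻ decay).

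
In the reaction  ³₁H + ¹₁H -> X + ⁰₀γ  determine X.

He-4

Conserve mass number: 3 + 1 = A + 0, so A = 4.
Conserve atomic number: 1 + 1 = Z + 0, so Z = 2.
A = 4 and Z = 2 is ⁴₂He — an alpha particle.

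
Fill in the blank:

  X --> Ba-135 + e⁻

Conserve mass number: A = 135 + 0, so A = 135.
Conserve atomic number: Z = 56 − 1, so Z = 55.
Z = 55 is caesium, so the species is Cs-135.

Cs-135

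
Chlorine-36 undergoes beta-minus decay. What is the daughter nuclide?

Beta-minus decay: mass number changes by +0, atomic number by +1.
A: 36 = 36; Z: 17 + 1 = 18.
Z = 18 is argon, so the daughter is argon-36.

Ar-36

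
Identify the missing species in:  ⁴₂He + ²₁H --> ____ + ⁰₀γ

Conserve mass number: 4 + 2 = A + 0, so A = 6.
Conserve atomic number: 2 + 1 = Z + 0, so Z = 3.
Z = 3 is lithium, so the species is ⁶₃Li.

Li-6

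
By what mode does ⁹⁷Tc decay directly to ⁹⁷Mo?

beta-plus decay or electron capture

ΔA = 97 − 97 = 0; ΔZ = 42 − 43 = -1.
A is unchanged and Z drops by 1 — a proton has become a neutron (β⁺ emission or electron capture).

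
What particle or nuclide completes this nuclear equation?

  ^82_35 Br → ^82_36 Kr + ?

beta-minus particle

Conserve mass number: 82 = 82 + A, so A = 0.
Conserve atomic number: 35 = 36 + Z, so Z = -1.
A = 0 and Z = -1 is ^0_-1 e — a beta-minus particle.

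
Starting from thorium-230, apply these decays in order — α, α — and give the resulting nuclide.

Rn-222

Start: (A, Z) = (230, 90).
After α: (226, 88).
After α: (222, 86).
Z = 86 is radon.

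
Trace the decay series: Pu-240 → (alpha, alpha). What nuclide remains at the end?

Th-232

Start: (A, Z) = (240, 94).
After α: (236, 92).
After α: (232, 90).
Z = 90 is thorium.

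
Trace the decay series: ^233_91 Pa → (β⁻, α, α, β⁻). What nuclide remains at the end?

Start: (A, Z) = (233, 91).
After β⁻: (233, 92).
After α: (229, 90).
After α: (225, 88).
After β⁻: (225, 89).
Z = 89 is actinium.

Ac-225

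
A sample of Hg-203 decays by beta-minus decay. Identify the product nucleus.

Beta-minus decay: mass number changes by +0, atomic number by +1.
A: 203 = 203; Z: 80 + 1 = 81.
Z = 81 is thallium, so the daughter is Tl-203.

Tl-203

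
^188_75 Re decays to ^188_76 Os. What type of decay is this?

ΔA = 188 − 188 = 0; ΔZ = 76 − 75 = +1.
A is unchanged and Z rises by 1 — a neutron has become a proton (β⁻ decay).

beta-minus decay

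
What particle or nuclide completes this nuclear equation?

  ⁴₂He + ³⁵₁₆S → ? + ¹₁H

Cl-38

Conserve mass number: 4 + 35 = A + 1, so A = 38.
Conserve atomic number: 2 + 16 = Z + 1, so Z = 17.
Z = 17 is chlorine, so the species is ³⁸₁₇Cl.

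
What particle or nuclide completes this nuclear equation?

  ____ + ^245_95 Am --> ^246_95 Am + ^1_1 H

Conserve mass number: A + 245 = 246 + 1, so A = 2.
Conserve atomic number: Z + 95 = 95 + 1, so Z = 1.
A = 2 and Z = 1 is ^2_1 H — a deuteron.

deuteron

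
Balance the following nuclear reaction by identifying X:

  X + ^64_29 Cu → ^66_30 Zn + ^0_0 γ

Conserve mass number: A + 64 = 66 + 0, so A = 2.
Conserve atomic number: Z + 29 = 30 + 0, so Z = 1.
A = 2 and Z = 1 is ^2_1 H — a deuteron.

deuteron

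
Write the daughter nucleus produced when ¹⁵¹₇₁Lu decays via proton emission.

Yb-150

Proton emission: mass number changes by -1, atomic number by -1.
A: 151 − 1 = 150; Z: 71 − 1 = 70.
Z = 70 is ytterbium, so the daughter is ¹⁵⁰₇₀Yb.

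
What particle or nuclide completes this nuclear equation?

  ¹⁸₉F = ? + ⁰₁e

O-18

Conserve mass number: 18 = A + 0, so A = 18.
Conserve atomic number: 9 = Z + 1, so Z = 8.
Z = 8 is oxygen, so the species is ¹⁸₈O.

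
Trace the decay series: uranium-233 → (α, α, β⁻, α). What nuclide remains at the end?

Fr-221

Start: (A, Z) = (233, 92).
After α: (229, 90).
After α: (225, 88).
After β⁻: (225, 89).
After α: (221, 87).
Z = 87 is francium.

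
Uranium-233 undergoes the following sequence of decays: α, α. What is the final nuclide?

Start: (A, Z) = (233, 92).
After α: (229, 90).
After α: (225, 88).
Z = 88 is radium.

Ra-225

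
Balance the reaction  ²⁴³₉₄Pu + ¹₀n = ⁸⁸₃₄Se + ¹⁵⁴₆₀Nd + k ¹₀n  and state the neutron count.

2

Conserve mass number: 244 = 88 + 154 + k, so k = 244 − 242 = 2.
Check atomic number: 94 = 34 + 60 + 0 = 94. ✓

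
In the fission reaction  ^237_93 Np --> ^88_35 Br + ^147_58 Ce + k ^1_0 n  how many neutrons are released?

Conserve mass number: 237 = 88 + 147 + k, so k = 237 − 235 = 2.
Check atomic number: 93 = 35 + 58 + 0 = 93. ✓

2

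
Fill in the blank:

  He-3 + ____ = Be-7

Conserve mass number: 3 + A = 7, so A = 4.
Conserve atomic number: 2 + Z = 4, so Z = 2.
A = 4 and Z = 2 is He-4 — an alpha particle.

alpha particle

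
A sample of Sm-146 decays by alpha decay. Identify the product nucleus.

Nd-142

Alpha decay: mass number changes by -4, atomic number by -2.
A: 146 − 4 = 142; Z: 62 − 2 = 60.
Z = 60 is neodymium, so the daughter is Nd-142.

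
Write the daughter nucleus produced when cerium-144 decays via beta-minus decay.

Pr-144

Beta-minus decay: mass number changes by +0, atomic number by +1.
A: 144 = 144; Z: 58 + 1 = 59.
Z = 59 is praseodymium, so the daughter is praseodymium-144.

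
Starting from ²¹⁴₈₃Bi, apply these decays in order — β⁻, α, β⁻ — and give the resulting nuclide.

Start: (A, Z) = (214, 83).
After β⁻: (214, 84).
After α: (210, 82).
After β⁻: (210, 83).
Z = 83 is bismuth.

Bi-210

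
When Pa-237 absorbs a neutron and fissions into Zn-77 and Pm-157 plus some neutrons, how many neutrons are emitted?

Conserve mass number: 238 = 77 + 157 + k, so k = 238 − 234 = 4.
Check atomic number: 91 = 30 + 61 + 0 = 91. ✓

4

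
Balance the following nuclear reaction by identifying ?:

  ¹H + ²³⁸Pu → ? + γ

Conserve mass number: 1 + 238 = A + 0, so A = 239.
Conserve atomic number: 1 + 94 = Z + 0, so Z = 95.
Z = 95 is americium, so the species is ²³⁹Am.

Am-239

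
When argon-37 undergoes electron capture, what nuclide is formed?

Cl-37

Electron capture: mass number changes by +0, atomic number by -1.
A: 37 = 37; Z: 18 − 1 = 17.
Z = 17 is chlorine, so the daughter is chlorine-37.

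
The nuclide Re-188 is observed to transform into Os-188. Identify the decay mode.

beta-minus decay

ΔA = 188 − 188 = 0; ΔZ = 76 − 75 = +1.
A is unchanged and Z rises by 1 — a neutron has become a proton (β⁻ decay).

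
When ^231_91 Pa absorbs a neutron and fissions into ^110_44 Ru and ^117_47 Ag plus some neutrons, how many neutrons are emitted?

5

Conserve mass number: 232 = 110 + 117 + k, so k = 232 − 227 = 5.
Check atomic number: 91 = 44 + 47 + 0 = 91. ✓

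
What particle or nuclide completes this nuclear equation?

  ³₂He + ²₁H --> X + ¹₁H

He-4

Conserve mass number: 3 + 2 = A + 1, so A = 4.
Conserve atomic number: 2 + 1 = Z + 1, so Z = 2.
A = 4 and Z = 2 is ⁴₂He — an alpha particle.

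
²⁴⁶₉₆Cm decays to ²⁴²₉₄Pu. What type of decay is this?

ΔA = 242 − 246 = -4; ΔZ = 94 − 96 = -2.
A drops by 4 and Z drops by 2 — the signature of alpha emission.

alpha decay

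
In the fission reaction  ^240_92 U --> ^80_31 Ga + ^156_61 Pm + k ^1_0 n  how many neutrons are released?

Conserve mass number: 240 = 80 + 156 + k, so k = 240 − 236 = 4.
Check atomic number: 92 = 31 + 61 + 0 = 92. ✓

4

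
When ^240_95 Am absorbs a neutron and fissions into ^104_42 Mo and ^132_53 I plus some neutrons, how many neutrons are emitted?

5

Conserve mass number: 241 = 104 + 132 + k, so k = 241 − 236 = 5.
Check atomic number: 95 = 42 + 53 + 0 = 95. ✓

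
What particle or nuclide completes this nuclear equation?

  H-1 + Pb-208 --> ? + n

Conserve mass number: 1 + 208 = A + 1, so A = 208.
Conserve atomic number: 1 + 82 = Z + 0, so Z = 83.
Z = 83 is bismuth, so the species is Bi-208.

Bi-208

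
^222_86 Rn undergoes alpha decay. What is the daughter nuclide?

Alpha decay: mass number changes by -4, atomic number by -2.
A: 222 − 4 = 218; Z: 86 − 2 = 84.
Z = 84 is polonium, so the daughter is ^218_84 Po.

Po-218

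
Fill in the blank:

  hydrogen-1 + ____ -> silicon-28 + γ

Conserve mass number: 1 + A = 28 + 0, so A = 27.
Conserve atomic number: 1 + Z = 14 + 0, so Z = 13.
Z = 13 is aluminium, so the species is aluminium-27.

Al-27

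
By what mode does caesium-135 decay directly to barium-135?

beta-minus decay

ΔA = 135 − 135 = 0; ΔZ = 56 − 55 = +1.
A is unchanged and Z rises by 1 — a neutron has become a proton (β⁻ decay).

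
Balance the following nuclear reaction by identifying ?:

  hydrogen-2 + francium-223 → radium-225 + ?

gamma ray

Conserve mass number: 2 + 223 = 225 + A, so A = 0.
Conserve atomic number: 1 + 87 = 88 + Z, so Z = 0.
A = 0 and Z = 0 is γ — a gamma ray.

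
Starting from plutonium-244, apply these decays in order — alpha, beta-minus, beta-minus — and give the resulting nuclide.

Pu-240

Start: (A, Z) = (244, 94).
After α: (240, 92).
After β⁻: (240, 93).
After β⁻: (240, 94).
Z = 94 is plutonium.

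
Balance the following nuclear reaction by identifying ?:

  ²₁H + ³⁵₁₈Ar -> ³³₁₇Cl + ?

Conserve mass number: 2 + 35 = 33 + A, so A = 4.
Conserve atomic number: 1 + 18 = 17 + Z, so Z = 2.
A = 4 and Z = 2 is ⁴₂He — an alpha particle.

alpha particle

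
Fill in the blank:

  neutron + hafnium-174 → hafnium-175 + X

Conserve mass number: 1 + 174 = 175 + A, so A = 0.
Conserve atomic number: 0 + 72 = 72 + Z, so Z = 0.
A = 0 and Z = 0 is γ — a gamma ray.

gamma ray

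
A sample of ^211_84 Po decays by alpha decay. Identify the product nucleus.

Alpha decay: mass number changes by -4, atomic number by -2.
A: 211 − 4 = 207; Z: 84 − 2 = 82.
Z = 82 is lead, so the daughter is ^207_82 Pb.

Pb-207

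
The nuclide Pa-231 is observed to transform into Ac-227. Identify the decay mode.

alpha decay

ΔA = 227 − 231 = -4; ΔZ = 89 − 91 = -2.
A drops by 4 and Z drops by 2 — the signature of alpha emission.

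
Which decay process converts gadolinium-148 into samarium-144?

alpha decay

ΔA = 144 − 148 = -4; ΔZ = 62 − 64 = -2.
A drops by 4 and Z drops by 2 — the signature of alpha emission.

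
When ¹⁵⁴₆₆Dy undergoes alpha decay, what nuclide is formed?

Gd-150

Alpha decay: mass number changes by -4, atomic number by -2.
A: 154 − 4 = 150; Z: 66 − 2 = 64.
Z = 64 is gadolinium, so the daughter is ¹⁵⁰₆₄Gd.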